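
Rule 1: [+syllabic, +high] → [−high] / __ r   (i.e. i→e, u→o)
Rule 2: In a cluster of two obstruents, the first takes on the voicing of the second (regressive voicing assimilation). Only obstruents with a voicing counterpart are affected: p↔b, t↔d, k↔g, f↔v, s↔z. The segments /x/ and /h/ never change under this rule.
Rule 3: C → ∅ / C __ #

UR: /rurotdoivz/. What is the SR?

roroddoiv

Rule 1 (pre-rhotic lowering): /u/ is a high vowel immediately before /r/, so it lowers to [o]. /rurotdoivz/ → rorotdoivz.
Rule 2 (regressive voicing assimilation): /t/ precedes the voiced obstruent /d/, so it voices to [d] by assimilation. /rorotdoivz/ → roroddoivz.
Rule 3 (final cluster simplification): /z/ is the second consonant of a word-final cluster /vz/, so it deletes. /roroddoivz/ → roroddoiv.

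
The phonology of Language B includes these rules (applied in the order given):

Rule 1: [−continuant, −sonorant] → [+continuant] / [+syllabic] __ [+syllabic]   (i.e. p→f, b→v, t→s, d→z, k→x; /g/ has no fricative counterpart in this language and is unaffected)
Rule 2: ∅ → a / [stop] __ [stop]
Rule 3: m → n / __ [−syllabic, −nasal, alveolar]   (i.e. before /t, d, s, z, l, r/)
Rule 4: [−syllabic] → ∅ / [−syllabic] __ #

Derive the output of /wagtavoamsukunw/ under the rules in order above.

Rule 1 (intervocalic spirantization): /k/ is a stop between vowels /u/ and /u/, so it spirantizes to the fricative [x]. /wagtavoamsukunw/ → wagtavoamsuxunw.
Rule 2 (stop-cluster a-epenthesis): /g/ and /t/ form a stop–stop cluster, so [a] is inserted between them. /wagtavoamsuxunw/ → wagatavoamsuxunw.
Rule 3 (nasal place assimilation): /m/ precedes the alveolar consonant /s/, so it assimilates in place to [n]. /wagatavoamsuxunw/ → wagatavoansuxunw.
Rule 4 (final cluster simplification): /w/ is the second consonant of a word-final cluster /nw/, so it deletes. /wagatavoansuxunw/ → wagatavoansuxun.

wagatavoansuxun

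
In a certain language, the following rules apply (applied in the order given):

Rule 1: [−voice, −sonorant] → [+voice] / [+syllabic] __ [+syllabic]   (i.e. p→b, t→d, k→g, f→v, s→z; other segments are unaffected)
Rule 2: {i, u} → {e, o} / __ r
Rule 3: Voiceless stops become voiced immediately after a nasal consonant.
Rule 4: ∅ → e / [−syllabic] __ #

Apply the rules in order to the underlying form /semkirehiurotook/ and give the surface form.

Rule 1 (intervocalic voicing): /t/ is a voiceless obstruent between vowels /o/ and /o/, so it voices to [d]. /semkirehiurotook/ → semkirehiurodook.
Rule 2 (pre-rhotic lowering): /i/ is a high vowel immediately before /r/, so it lowers to [e]. /u/ is a high vowel immediately before /r/, so it lowers to [o]. /semkirehiurodook/ → semkerehiorodook.
Rule 3 (post-nasal voicing): /k/ is a voiceless stop immediately after the nasal /m/, so it voices to [g]. /semkerehiorodook/ → semgerehiorodook.
Rule 4 (final e-epenthesis): the form ends in the consonant /k/, so [e] is inserted word-finally. /semgerehiorodook/ → semgerehiorodooke.

semgerehiorodooke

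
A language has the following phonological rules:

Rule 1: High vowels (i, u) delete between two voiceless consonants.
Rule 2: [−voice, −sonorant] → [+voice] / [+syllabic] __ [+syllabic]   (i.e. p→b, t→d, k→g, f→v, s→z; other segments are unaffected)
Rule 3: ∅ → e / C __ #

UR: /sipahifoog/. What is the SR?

Rule 1 (high vowel syncope): /i/ is a high vowel flanked by voiceless consonants /s/ and /p/, so it deletes. /i/ is a high vowel flanked by voiceless consonants /h/ and /f/, so it deletes. /sipahifoog/ → spahfoog.
Rule 2 (intervocalic voicing): no segment meets the environment; /spahfoog/ is unchanged.
Rule 3 (final e-epenthesis): the form ends in the consonant /g/, so [e] is inserted word-finally. /spahfoog/ → spahfooge.

spahfooge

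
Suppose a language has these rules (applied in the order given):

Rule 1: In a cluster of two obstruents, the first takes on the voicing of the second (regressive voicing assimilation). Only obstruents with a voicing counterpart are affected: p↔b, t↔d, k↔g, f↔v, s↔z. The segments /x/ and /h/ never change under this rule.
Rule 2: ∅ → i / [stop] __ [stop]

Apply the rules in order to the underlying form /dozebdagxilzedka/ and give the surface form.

dozebidakxilzetika

Rule 1 (regressive voicing assimilation): /g/ precedes the voiceless obstruent /x/, so it devoices to [k] by assimilation. /d/ precedes the voiceless obstruent /k/, so it devoices to [t] by assimilation. /dozebdagxilzedka/ → dozebdakxilzetka.
Rule 2 (stop-cluster i-epenthesis): /b/ and /d/ form a stop–stop cluster, so [i] is inserted between them. /t/ and /k/ form a stop–stop cluster, so [i] is inserted between them. /dozebdakxilzetka/ → dozebidakxilzetika.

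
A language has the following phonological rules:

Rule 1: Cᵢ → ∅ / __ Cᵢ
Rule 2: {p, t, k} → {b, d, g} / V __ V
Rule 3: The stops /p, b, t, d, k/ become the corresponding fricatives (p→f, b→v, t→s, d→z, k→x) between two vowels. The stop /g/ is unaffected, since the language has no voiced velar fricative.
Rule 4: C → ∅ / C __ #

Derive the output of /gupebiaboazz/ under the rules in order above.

Rule 1 (degemination): /zz/ is a geminate; the first /z/ deletes. /gupebiaboazz/ → gupebiaboaz.
Rule 2 (intervocalic voicing): /p/ is a voiceless stop between vowels /u/ and /e/, so it voices to [b]. /gupebiaboaz/ → gubebiaboaz.
Rule 3 (intervocalic spirantization): /b/ is a stop between vowels /u/ and /e/, so it spirantizes to the fricative [v]. /b/ is a stop between vowels /e/ and /i/, so it spirantizes to the fricative [v]. /b/ is a stop between vowels /a/ and /o/, so it spirantizes to the fricative [v]. /gubebiaboaz/ → guveviavoaz.
Rule 4 (final cluster simplification): no segment meets the environment; /guveviavoaz/ is unchanged.

guveviavoaz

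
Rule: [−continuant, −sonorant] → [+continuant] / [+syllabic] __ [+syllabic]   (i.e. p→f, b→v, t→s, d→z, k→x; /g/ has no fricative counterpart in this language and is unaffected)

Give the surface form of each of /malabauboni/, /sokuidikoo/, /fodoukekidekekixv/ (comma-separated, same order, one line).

malavauvoni, soxuizixoo, fozouxexizexexixv

/malabauboni/: /b/ is a stop between vowels /a/ and /a/, so it spirantizes to the fricative [v]. /b/ is a stop between vowels /u/ and /o/, so it spirantizes to the fricative [v]. → [malavauvoni].
/sokuidikoo/: /k/ is a stop between vowels /o/ and /u/, so it spirantizes to the fricative [x]. /d/ is a stop between vowels /i/ and /i/, so it spirantizes to the fricative [z]. /k/ is a stop between vowels /i/ and /o/, so it spirantizes to the fricative [x]. → [soxuizixoo].
/fodoukekidekekixv/: /d/ is a stop between vowels /o/ and /o/, so it spirantizes to the fricative [z]. /k/ is a stop between vowels /u/ and /e/, so it spirantizes to the fricative [x]. /k/ is a stop between vowels /e/ and /i/, so it spirantizes to the fricative [x]. /d/ is a stop between vowels /i/ and /e/, so it spirantizes to the fricative [z]. /k/ is a stop between vowels /e/ and /e/, so it spirantizes to the fricative [x]. /k/ is a stop between vowels /e/ and /i/, so it spirantizes to the fricative [x]. → [fozouxexizexexixv].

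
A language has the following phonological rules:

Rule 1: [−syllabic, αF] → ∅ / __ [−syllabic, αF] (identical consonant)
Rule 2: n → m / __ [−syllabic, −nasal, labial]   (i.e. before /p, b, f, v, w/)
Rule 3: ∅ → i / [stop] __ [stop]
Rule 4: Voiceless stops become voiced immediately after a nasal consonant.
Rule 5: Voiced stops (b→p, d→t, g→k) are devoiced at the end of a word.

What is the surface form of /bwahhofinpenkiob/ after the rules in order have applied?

bwahofimbengiop

Rule 1 (degemination): /hh/ is a geminate; the first /h/ deletes. /bwahhofinpenkiob/ → bwahofinpenkiob.
Rule 2 (nasal place assimilation): /n/ precedes the labial consonant /p/, so it assimilates in place to [m]. /bwahofinpenkiob/ → bwahofimpenkiob.
Rule 3 (stop-cluster i-epenthesis): no segment meets the environment; /bwahofimpenkiob/ is unchanged.
Rule 4 (post-nasal voicing): /p/ is a voiceless stop immediately after the nasal /m/, so it voices to [b]. /k/ is a voiceless stop immediately after the nasal /n/, so it voices to [g]. /bwahofimpenkiob/ → bwahofimbengiob.
Rule 5 (final devoicing): /b/ is a voiced stop in word-final position, so it devoices to [p]. /bwahofimbengiob/ → bwahofimbengiop.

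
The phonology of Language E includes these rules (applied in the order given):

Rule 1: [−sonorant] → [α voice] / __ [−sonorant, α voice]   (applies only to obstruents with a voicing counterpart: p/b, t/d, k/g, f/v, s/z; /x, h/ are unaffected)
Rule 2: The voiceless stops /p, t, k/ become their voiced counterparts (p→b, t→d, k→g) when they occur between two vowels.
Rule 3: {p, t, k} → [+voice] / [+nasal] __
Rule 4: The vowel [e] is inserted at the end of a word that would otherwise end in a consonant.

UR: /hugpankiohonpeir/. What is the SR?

Rule 1 (regressive voicing assimilation): /g/ precedes the voiceless obstruent /p/, so it devoices to [k] by assimilation. /hugpankiohonpeir/ → hukpankiohonpeir.
Rule 2 (intervocalic voicing): no segment meets the environment; /hukpankiohonpeir/ is unchanged.
Rule 3 (post-nasal voicing): /k/ is a voiceless stop immediately after the nasal /n/, so it voices to [g]. /p/ is a voiceless stop immediately after the nasal /n/, so it voices to [b]. /hukpankiohonpeir/ → hukpangiohonbeir.
Rule 4 (final e-epenthesis): the form ends in the consonant /r/, so [e] is inserted word-finally. /hukpangiohonbeir/ → hukpangiohonbeire.

hukpangiohonbeire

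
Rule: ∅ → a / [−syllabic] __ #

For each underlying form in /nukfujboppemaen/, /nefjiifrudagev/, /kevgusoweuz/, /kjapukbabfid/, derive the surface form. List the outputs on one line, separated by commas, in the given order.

nukfujboppemaena, nefjiifrudageva, kevgusoweuza, kjapukbabfida

/nukfujboppemaen/: the form ends in the consonant /n/, so [a] is inserted word-finally. → [nukfujboppemaena].
/nefjiifrudagev/: the form ends in the consonant /v/, so [a] is inserted word-finally. → [nefjiifrudageva].
/kevgusoweuz/: the form ends in the consonant /z/, so [a] is inserted word-finally. → [kevgusoweuza].
/kjapukbabfid/: the form ends in the consonant /d/, so [a] is inserted word-finally. → [kjapukbabfida].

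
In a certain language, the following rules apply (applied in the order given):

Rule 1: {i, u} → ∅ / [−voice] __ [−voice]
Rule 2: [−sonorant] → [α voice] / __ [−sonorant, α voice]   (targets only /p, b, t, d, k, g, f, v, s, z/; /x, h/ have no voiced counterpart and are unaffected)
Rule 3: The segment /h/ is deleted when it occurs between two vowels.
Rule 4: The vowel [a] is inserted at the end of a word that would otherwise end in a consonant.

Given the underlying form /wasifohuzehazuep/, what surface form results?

Rule 1 (high vowel syncope): /i/ is a high vowel flanked by voiceless consonants /s/ and /f/, so it deletes. /wasifohuzehazuep/ → wasfohuzehazuep.
Rule 2 (regressive voicing assimilation): no segment meets the environment; /wasfohuzehazuep/ is unchanged.
Rule 3 (intervocalic h-deletion): /h/ occurs between vowels /o/ and /u/, so it deletes. /h/ occurs between vowels /e/ and /a/, so it deletes. /wasfohuzehazuep/ → wasfouzeazuep.
Rule 4 (final a-epenthesis): the form ends in the consonant /p/, so [a] is inserted word-finally. /wasfouzeazuep/ → wasfouzeazuepa.

wasfouzeazuepa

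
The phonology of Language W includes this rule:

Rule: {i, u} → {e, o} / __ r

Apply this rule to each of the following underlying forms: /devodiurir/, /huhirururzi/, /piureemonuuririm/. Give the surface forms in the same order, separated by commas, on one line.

/devodiurir/: /u/ is a high vowel immediately before /r/, so it lowers to [o]. /i/ is a high vowel immediately before /r/, so it lowers to [e]. → [devodiorer].
/huhirururzi/: /i/ is a high vowel immediately before /r/, so it lowers to [e]. /u/ is a high vowel immediately before /r/, so it lowers to [o]. /u/ is a high vowel immediately before /r/, so it lowers to [o]. → [huherororzi].
/piureemonuuririm/: /u/ is a high vowel immediately before /r/, so it lowers to [o]. /u/ is a high vowel immediately before /r/, so it lowers to [o]. /i/ is a high vowel immediately before /r/, so it lowers to [e]. → [pioreemonuorerim].

devodiorer, huherororzi, pioreemonuorerim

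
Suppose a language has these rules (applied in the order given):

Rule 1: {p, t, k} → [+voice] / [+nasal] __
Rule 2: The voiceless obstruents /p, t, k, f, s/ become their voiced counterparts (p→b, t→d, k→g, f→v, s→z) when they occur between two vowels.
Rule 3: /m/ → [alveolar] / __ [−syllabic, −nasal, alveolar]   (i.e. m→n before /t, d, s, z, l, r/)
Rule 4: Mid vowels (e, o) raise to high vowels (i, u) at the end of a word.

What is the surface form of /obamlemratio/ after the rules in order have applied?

Rule 1 (post-nasal voicing): no segment meets the environment; /obamlemratio/ is unchanged.
Rule 2 (intervocalic voicing): /t/ is a voiceless obstruent between vowels /a/ and /i/, so it voices to [d]. /obamlemratio/ → obamlemradio.
Rule 3 (nasal place assimilation): /m/ precedes the alveolar consonant /l/, so it assimilates in place to [n]. /m/ precedes the alveolar consonant /r/, so it assimilates in place to [n]. /obamlemradio/ → obanlenradio.
Rule 4 (final vowel raising): /o/ is a mid vowel in word-final position, so it raises to [u]. /obanlenradio/ → obanlenradiu.

obanlenradiu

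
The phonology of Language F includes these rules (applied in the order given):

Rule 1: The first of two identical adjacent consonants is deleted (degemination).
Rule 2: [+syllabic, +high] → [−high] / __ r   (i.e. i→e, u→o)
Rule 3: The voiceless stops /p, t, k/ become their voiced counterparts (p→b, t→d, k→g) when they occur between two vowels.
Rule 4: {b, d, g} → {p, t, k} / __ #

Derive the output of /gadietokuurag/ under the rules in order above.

Rule 1 (degemination): no segment meets the environment; /gadietokuurag/ is unchanged.
Rule 2 (pre-rhotic lowering): /u/ is a high vowel immediately before /r/, so it lowers to [o]. /gadietokuurag/ → gadietokuorag.
Rule 3 (intervocalic voicing): /t/ is a voiceless stop between vowels /e/ and /o/, so it voices to [d]. /k/ is a voiceless stop between vowels /o/ and /u/, so it voices to [g]. /gadietokuorag/ → gadiedoguorag.
Rule 4 (final devoicing): /g/ is a voiced stop in word-final position, so it devoices to [k]. /gadiedoguorag/ → gadiedoguorak.

gadiedoguorak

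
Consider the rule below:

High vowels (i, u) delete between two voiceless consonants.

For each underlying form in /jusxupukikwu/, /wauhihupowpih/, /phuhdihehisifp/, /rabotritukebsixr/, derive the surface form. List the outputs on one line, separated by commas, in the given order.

jusxpkkwu, wauhhpowph, phhdihehsfp, rabotritkebsxr

/jusxupukikwu/: /u/ is a high vowel flanked by voiceless consonants /x/ and /p/, so it deletes. /u/ is a high vowel flanked by voiceless consonants /p/ and /k/, so it deletes. /i/ is a high vowel flanked by voiceless consonants /k/ and /k/, so it deletes. → [jusxpkkwu].
/wauhihupowpih/: /i/ is a high vowel flanked by voiceless consonants /h/ and /h/, so it deletes. /u/ is a high vowel flanked by voiceless consonants /h/ and /p/, so it deletes. /i/ is a high vowel flanked by voiceless consonants /p/ and /h/, so it deletes. → [wauhhpowph].
/phuhdihehisifp/: /u/ is a high vowel flanked by voiceless consonants /h/ and /h/, so it deletes. /i/ is a high vowel flanked by voiceless consonants /h/ and /s/, so it deletes. /i/ is a high vowel flanked by voiceless consonants /s/ and /f/, so it deletes. → [phhdihehsfp].
/rabotritukebsixr/: /u/ is a high vowel flanked by voiceless consonants /t/ and /k/, so it deletes. /i/ is a high vowel flanked by voiceless consonants /s/ and /x/, so it deletes. → [rabotritkebsxr].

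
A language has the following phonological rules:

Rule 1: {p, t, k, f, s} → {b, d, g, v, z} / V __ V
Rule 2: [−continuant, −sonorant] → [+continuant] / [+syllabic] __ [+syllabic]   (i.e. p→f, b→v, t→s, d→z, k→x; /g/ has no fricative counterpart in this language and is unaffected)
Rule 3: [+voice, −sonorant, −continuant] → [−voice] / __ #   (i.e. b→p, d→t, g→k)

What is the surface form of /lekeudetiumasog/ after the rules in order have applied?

legeuzeziumazok

Rule 1 (intervocalic voicing): /k/ is a voiceless obstruent between vowels /e/ and /e/, so it voices to [g]. /t/ is a voiceless obstruent between vowels /e/ and /i/, so it voices to [d]. /s/ is a voiceless obstruent between vowels /a/ and /o/, so it voices to [z]. /lekeudetiumasog/ → legeudediumazog.
Rule 2 (intervocalic spirantization): /d/ is a stop between vowels /u/ and /e/, so it spirantizes to the fricative [z]. /d/ is a stop between vowels /e/ and /i/, so it spirantizes to the fricative [z]. /legeudediumazog/ → legeuzeziumazog.
Rule 3 (final devoicing): /g/ is a voiced stop in word-final position, so it devoices to [k]. /legeuzeziumazog/ → legeuzeziumazok.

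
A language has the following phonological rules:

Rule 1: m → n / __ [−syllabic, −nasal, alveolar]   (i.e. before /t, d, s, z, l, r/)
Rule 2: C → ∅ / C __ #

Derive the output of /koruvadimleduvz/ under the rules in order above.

koruvadinleduv

Rule 1 (nasal place assimilation): /m/ precedes the alveolar consonant /l/, so it assimilates in place to [n]. /koruvadimleduvz/ → koruvadinleduvz.
Rule 2 (final cluster simplification): /z/ is the second consonant of a word-final cluster /vz/, so it deletes. /koruvadinleduvz/ → koruvadinleduv.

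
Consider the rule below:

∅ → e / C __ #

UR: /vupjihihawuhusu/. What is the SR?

vupjihihawuhusu

No segment of /vupjihihawuhusu/ meets the structural description of the rule, so the form surfaces unchanged.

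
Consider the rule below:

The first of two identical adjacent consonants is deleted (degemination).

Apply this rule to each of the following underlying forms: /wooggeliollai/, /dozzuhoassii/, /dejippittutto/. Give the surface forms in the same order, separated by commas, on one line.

/wooggeliollai/: /gg/ is a geminate; the first /g/ deletes. /ll/ is a geminate; the first /l/ deletes. → [woogeliolai].
/dozzuhoassii/: /zz/ is a geminate; the first /z/ deletes. /ss/ is a geminate; the first /s/ deletes. → [dozuhoasii].
/dejippittutto/: /pp/ is a geminate; the first /p/ deletes. /tt/ is a geminate; the first /t/ deletes. /tt/ is a geminate; the first /t/ deletes. → [dejipituto].

woogeliolai, dozuhoasii, dejipituto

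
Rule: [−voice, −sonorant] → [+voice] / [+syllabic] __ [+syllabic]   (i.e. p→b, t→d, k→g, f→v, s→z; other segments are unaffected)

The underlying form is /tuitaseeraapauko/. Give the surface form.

tuidazeeraabaugo

Scanning /tuitaseeraapauko/: /t/ at position 1 is not in the conditioning environment; /t/ is a voiceless obstruent between vowels /i/ and /a/, so it voices to [d]; /s/ is a voiceless obstruent between vowels /a/ and /e/, so it voices to [z]; /p/ is a voiceless obstruent between vowels /a/ and /a/, so it voices to [b]; /k/ is a voiceless obstruent between vowels /u/ and /o/, so it voices to [g].
Result: [tuidazeeraabaugo].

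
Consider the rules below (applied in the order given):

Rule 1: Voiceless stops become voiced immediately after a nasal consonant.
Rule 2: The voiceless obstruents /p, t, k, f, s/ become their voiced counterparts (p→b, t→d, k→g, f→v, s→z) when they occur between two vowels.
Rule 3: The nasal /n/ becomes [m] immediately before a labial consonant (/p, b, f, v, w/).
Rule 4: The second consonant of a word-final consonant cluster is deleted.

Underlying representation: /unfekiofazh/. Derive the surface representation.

umfegiovaz

Rule 1 (post-nasal voicing): no segment meets the environment; /unfekiofazh/ is unchanged.
Rule 2 (intervocalic voicing): /k/ is a voiceless obstruent between vowels /e/ and /i/, so it voices to [g]. /f/ is a voiceless obstruent between vowels /o/ and /a/, so it voices to [v]. /unfekiofazh/ → unfegiovazh.
Rule 3 (nasal place assimilation): /n/ precedes the labial consonant /f/, so it assimilates in place to [m]. /unfegiovazh/ → umfegiovazh.
Rule 4 (final cluster simplification): /h/ is the second consonant of a word-final cluster /zh/, so it deletes. /umfegiovazh/ → umfegiovaz.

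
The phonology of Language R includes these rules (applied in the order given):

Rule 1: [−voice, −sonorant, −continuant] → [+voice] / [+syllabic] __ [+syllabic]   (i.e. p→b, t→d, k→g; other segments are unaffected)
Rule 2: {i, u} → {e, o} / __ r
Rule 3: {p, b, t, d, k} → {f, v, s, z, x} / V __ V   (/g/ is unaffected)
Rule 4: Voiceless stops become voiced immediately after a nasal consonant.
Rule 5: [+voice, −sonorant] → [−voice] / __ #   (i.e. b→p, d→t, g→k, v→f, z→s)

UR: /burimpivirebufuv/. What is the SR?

Rule 1 (intervocalic voicing): no segment meets the environment; /burimpivirebufuv/ is unchanged.
Rule 2 (pre-rhotic lowering): /u/ is a high vowel immediately before /r/, so it lowers to [o]. /i/ is a high vowel immediately before /r/, so it lowers to [e]. /burimpivirebufuv/ → borimpiverebufuv.
Rule 3 (intervocalic spirantization): /b/ is a stop between vowels /e/ and /u/, so it spirantizes to the fricative [v]. /borimpiverebufuv/ → borimpiverevufuv.
Rule 4 (post-nasal voicing): /p/ is a voiceless stop immediately after the nasal /m/, so it voices to [b]. /borimpiverevufuv/ → borimbiverevufuv.
Rule 5 (final devoicing): /v/ is a voiced obstruent in word-final position, so it devoices to [f]. /borimbiverevufuv/ → borimbiverevufuf.

borimbiverevufuf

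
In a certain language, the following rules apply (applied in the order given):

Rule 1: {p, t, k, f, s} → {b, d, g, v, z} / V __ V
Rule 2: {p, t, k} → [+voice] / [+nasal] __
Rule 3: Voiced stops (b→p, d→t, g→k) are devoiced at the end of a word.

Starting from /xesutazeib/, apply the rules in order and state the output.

Rule 1 (intervocalic voicing): /s/ is a voiceless obstruent between vowels /e/ and /u/, so it voices to [z]. /t/ is a voiceless obstruent between vowels /u/ and /a/, so it voices to [d]. /xesutazeib/ → xezudazeib.
Rule 2 (post-nasal voicing): no segment meets the environment; /xezudazeib/ is unchanged.
Rule 3 (final devoicing): /b/ is a voiced stop in word-final position, so it devoices to [p]. /xezudazeib/ → xezudazeip.

xezudazeip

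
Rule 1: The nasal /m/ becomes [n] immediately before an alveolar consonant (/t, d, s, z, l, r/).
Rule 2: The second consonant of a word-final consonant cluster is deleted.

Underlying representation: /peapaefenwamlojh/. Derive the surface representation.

Rule 1 (nasal place assimilation): /m/ precedes the alveolar consonant /l/, so it assimilates in place to [n]. /peapaefenwamlojh/ → peapaefenwanlojh.
Rule 2 (final cluster simplification): /h/ is the second consonant of a word-final cluster /jh/, so it deletes. /peapaefenwanlojh/ → peapaefenwanloj.

peapaefenwanloj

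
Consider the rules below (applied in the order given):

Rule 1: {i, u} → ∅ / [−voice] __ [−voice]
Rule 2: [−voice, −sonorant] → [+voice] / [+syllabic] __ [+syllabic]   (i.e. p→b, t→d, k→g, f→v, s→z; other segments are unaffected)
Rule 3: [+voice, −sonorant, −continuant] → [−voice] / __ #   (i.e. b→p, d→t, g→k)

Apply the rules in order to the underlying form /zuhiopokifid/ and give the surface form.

Rule 1 (high vowel syncope): /i/ is a high vowel flanked by voiceless consonants /k/ and /f/, so it deletes. /zuhiopokifid/ → zuhiopokfid.
Rule 2 (intervocalic voicing): /p/ is a voiceless obstruent between vowels /o/ and /o/, so it voices to [b]. /zuhiopokfid/ → zuhiobokfid.
Rule 3 (final devoicing): /d/ is a voiced stop in word-final position, so it devoices to [t]. /zuhiobokfid/ → zuhiobokfit.

zuhiobokfit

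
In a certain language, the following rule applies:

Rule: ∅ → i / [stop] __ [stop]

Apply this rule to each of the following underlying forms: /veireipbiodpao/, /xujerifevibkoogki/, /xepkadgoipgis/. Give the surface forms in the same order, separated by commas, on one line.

veireipibiodipao, xujerifevibikoogiki, xepikadigoipigis

/veireipbiodpao/: /p/ and /b/ form a stop–stop cluster, so [i] is inserted between them. /d/ and /p/ form a stop–stop cluster, so [i] is inserted between them. → [veireipibiodipao].
/xujerifevibkoogki/: /b/ and /k/ form a stop–stop cluster, so [i] is inserted between them. /g/ and /k/ form a stop–stop cluster, so [i] is inserted between them. → [xujerifevibikoogiki].
/xepkadgoipgis/: /p/ and /k/ form a stop–stop cluster, so [i] is inserted between them. /d/ and /g/ form a stop–stop cluster, so [i] is inserted between them. /p/ and /g/ form a stop–stop cluster, so [i] is inserted between them. → [xepikadigoipigis].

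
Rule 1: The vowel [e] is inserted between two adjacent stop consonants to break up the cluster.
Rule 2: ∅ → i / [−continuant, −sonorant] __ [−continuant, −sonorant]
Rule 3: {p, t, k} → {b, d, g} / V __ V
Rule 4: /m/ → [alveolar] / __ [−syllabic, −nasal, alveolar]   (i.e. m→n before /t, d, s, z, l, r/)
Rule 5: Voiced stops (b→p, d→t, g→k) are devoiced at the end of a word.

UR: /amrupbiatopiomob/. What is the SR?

anrubebiadobiomop

Rule 1 (stop-cluster e-epenthesis): /p/ and /b/ form a stop–stop cluster, so [e] is inserted between them. /amrupbiatopiomob/ → amrupebiatopiomob.
Rule 2 (stop-cluster i-epenthesis): no segment meets the environment; /amrupebiatopiomob/ is unchanged.
Rule 3 (intervocalic voicing): /p/ is a voiceless stop between vowels /u/ and /e/, so it voices to [b]. /t/ is a voiceless stop between vowels /a/ and /o/, so it voices to [d]. /p/ is a voiceless stop between vowels /o/ and /i/, so it voices to [b]. /amrupebiatopiomob/ → amrubebiadobiomob.
Rule 4 (nasal place assimilation): /m/ precedes the alveolar consonant /r/, so it assimilates in place to [n]. /amrubebiadobiomob/ → anrubebiadobiomob.
Rule 5 (final devoicing): /b/ is a voiced stop in word-final position, so it devoices to [p]. /anrubebiadobiomob/ → anrubebiadobiomop.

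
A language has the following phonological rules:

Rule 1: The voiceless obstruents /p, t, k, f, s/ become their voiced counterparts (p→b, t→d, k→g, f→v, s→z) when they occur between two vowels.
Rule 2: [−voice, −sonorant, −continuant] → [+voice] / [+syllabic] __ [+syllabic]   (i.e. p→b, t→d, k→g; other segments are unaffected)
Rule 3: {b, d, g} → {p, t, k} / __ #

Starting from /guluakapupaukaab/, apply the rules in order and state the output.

Rule 1 (intervocalic voicing): /k/ is a voiceless obstruent between vowels /a/ and /a/, so it voices to [g]. /p/ is a voiceless obstruent between vowels /a/ and /u/, so it voices to [b]. /p/ is a voiceless obstruent between vowels /u/ and /a/, so it voices to [b]. /k/ is a voiceless obstruent between vowels /u/ and /a/, so it voices to [g]. /guluakapupaukaab/ → guluagabubaugaab.
Rule 2 (intervocalic voicing): no segment meets the environment; /guluagabubaugaab/ is unchanged.
Rule 3 (final devoicing): /b/ is a voiced stop in word-final position, so it devoices to [p]. /guluagabubaugaab/ → guluagabubaugaap.

guluagabubaugaap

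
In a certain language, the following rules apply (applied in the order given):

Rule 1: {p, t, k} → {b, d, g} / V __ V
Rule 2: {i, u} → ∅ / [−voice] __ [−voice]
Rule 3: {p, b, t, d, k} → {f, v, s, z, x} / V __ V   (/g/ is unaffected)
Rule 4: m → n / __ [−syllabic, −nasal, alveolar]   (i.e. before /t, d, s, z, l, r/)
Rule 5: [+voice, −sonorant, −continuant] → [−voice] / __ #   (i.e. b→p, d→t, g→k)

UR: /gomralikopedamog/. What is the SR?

gonraligovezamok

Rule 1 (intervocalic voicing): /k/ is a voiceless stop between vowels /i/ and /o/, so it voices to [g]. /p/ is a voiceless stop between vowels /o/ and /e/, so it voices to [b]. /gomralikopedamog/ → gomraligobedamog.
Rule 2 (high vowel syncope): no segment meets the environment; /gomraligobedamog/ is unchanged.
Rule 3 (intervocalic spirantization): /b/ is a stop between vowels /o/ and /e/, so it spirantizes to the fricative [v]. /d/ is a stop between vowels /e/ and /a/, so it spirantizes to the fricative [z]. /gomraligobedamog/ → gomraligovezamog.
Rule 4 (nasal place assimilation): /m/ precedes the alveolar consonant /r/, so it assimilates in place to [n]. /gomraligovezamog/ → gonraligovezamog.
Rule 5 (final devoicing): /g/ is a voiced stop in word-final position, so it devoices to [k]. /gonraligovezamog/ → gonraligovezamok.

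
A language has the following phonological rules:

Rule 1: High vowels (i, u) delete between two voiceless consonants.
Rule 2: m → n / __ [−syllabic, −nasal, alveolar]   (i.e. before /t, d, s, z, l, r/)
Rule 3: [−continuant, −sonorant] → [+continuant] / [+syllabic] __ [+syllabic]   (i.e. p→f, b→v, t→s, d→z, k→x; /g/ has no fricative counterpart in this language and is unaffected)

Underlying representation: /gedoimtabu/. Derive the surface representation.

gezointavu

Rule 1 (high vowel syncope): no segment meets the environment; /gedoimtabu/ is unchanged.
Rule 2 (nasal place assimilation): /m/ precedes the alveolar consonant /t/, so it assimilates in place to [n]. /gedoimtabu/ → gedointabu.
Rule 3 (intervocalic spirantization): /d/ is a stop between vowels /e/ and /o/, so it spirantizes to the fricative [z]. /b/ is a stop between vowels /a/ and /u/, so it spirantizes to the fricative [v]. /gedointabu/ → gezointavu.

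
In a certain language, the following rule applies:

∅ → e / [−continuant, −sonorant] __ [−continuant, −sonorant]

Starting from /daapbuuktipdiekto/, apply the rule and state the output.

daapebuuketipedieketo

/p/ and /b/ form a stop–stop cluster, so [e] is inserted between them.
/k/ and /t/ form a stop–stop cluster, so [e] is inserted between them.
/p/ and /d/ form a stop–stop cluster, so [e] is inserted between them.
/k/ and /t/ form a stop–stop cluster, so [e] is inserted between them.
Surface form: [daapebuuketipedieketo].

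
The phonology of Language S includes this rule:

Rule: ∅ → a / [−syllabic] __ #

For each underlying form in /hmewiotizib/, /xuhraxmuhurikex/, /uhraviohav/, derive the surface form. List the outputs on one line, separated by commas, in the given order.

hmewiotiziba, xuhraxmuhurikexa, uhraviohava

/hmewiotizib/: the form ends in the consonant /b/, so [a] is inserted word-finally. → [hmewiotiziba].
/xuhraxmuhurikex/: the form ends in the consonant /x/, so [a] is inserted word-finally. → [xuhraxmuhurikexa].
/uhraviohav/: the form ends in the consonant /v/, so [a] is inserted word-finally. → [uhraviohava].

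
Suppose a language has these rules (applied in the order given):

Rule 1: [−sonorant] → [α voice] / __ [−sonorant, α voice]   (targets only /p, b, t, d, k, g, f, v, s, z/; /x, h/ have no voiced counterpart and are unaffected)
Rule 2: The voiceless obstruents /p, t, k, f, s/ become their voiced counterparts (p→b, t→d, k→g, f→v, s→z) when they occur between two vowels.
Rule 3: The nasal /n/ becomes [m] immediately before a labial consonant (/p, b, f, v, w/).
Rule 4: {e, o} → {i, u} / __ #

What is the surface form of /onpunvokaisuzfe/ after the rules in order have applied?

ompumvogaizusfi

Rule 1 (regressive voicing assimilation): /z/ precedes the voiceless obstruent /f/, so it devoices to [s] by assimilation. /onpunvokaisuzfe/ → onpunvokaisusfe.
Rule 2 (intervocalic voicing): /k/ is a voiceless obstruent between vowels /o/ and /a/, so it voices to [g]. /s/ is a voiceless obstruent between vowels /i/ and /u/, so it voices to [z]. /onpunvokaisusfe/ → onpunvogaizusfe.
Rule 3 (nasal place assimilation): /n/ precedes the labial consonant /p/, so it assimilates in place to [m]. /n/ precedes the labial consonant /v/, so it assimilates in place to [m]. /onpunvogaizusfe/ → ompumvogaizusfe.
Rule 4 (final vowel raising): /e/ is a mid vowel in word-final position, so it raises to [i]. /ompumvogaizusfe/ → ompumvogaizusfi.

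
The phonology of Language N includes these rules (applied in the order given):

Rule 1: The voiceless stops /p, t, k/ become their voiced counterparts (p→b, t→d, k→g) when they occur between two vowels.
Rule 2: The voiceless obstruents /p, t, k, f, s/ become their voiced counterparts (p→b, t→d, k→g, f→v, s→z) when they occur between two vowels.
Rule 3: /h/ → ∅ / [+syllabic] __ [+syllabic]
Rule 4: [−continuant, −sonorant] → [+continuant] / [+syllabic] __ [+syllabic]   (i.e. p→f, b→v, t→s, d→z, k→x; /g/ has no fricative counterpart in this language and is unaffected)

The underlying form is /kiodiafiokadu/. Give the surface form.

Rule 1 (intervocalic voicing): /k/ is a voiceless stop between vowels /o/ and /a/, so it voices to [g]. /kiodiafiokadu/ → kiodiafiogadu.
Rule 2 (intervocalic voicing): /f/ is a voiceless obstruent between vowels /a/ and /i/, so it voices to [v]. /kiodiafiogadu/ → kiodiaviogadu.
Rule 3 (intervocalic h-deletion): no segment meets the environment; /kiodiaviogadu/ is unchanged.
Rule 4 (intervocalic spirantization): /d/ is a stop between vowels /o/ and /i/, so it spirantizes to the fricative [z]. /d/ is a stop between vowels /a/ and /u/, so it spirantizes to the fricative [z]. /kiodiaviogadu/ → kioziaviogazu.

kioziaviogazu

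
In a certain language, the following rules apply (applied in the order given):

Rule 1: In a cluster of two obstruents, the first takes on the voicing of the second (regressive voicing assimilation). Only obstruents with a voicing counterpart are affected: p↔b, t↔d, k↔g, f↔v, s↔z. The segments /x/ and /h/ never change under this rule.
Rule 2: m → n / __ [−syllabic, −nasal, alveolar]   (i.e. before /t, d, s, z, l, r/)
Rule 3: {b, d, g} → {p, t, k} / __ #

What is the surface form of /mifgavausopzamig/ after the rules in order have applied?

Rule 1 (regressive voicing assimilation): /f/ precedes the voiced obstruent /g/, so it voices to [v] by assimilation. /p/ precedes the voiced obstruent /z/, so it voices to [b] by assimilation. /mifgavausopzamig/ → mivgavausobzamig.
Rule 2 (nasal place assimilation): no segment meets the environment; /mivgavausobzamig/ is unchanged.
Rule 3 (final devoicing): /g/ is a voiced stop in word-final position, so it devoices to [k]. /mivgavausobzamig/ → mivgavausobzamik.

mivgavausobzamik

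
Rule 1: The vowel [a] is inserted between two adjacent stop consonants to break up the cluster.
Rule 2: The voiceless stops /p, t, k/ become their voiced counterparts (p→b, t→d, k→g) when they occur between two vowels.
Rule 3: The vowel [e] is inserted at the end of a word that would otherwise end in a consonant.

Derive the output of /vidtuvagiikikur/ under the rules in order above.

vidaduvagiigigure

Rule 1 (stop-cluster a-epenthesis): /d/ and /t/ form a stop–stop cluster, so [a] is inserted between them. /vidtuvagiikikur/ → vidatuvagiikikur.
Rule 2 (intervocalic voicing): /t/ is a voiceless stop between vowels /a/ and /u/, so it voices to [d]. /k/ is a voiceless stop between vowels /i/ and /i/, so it voices to [g]. /k/ is a voiceless stop between vowels /i/ and /u/, so it voices to [g]. /vidatuvagiikikur/ → vidaduvagiigigur.
Rule 3 (final e-epenthesis): the form ends in the consonant /r/, so [e] is inserted word-finally. /vidaduvagiigigur/ → vidaduvagiigigure.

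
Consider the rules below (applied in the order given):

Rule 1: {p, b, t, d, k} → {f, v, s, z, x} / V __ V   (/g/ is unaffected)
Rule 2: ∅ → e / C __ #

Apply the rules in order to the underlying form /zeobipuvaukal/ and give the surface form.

Rule 1 (intervocalic spirantization): /b/ is a stop between vowels /o/ and /i/, so it spirantizes to the fricative [v]. /p/ is a stop between vowels /i/ and /u/, so it spirantizes to the fricative [f]. /k/ is a stop between vowels /u/ and /a/, so it spirantizes to the fricative [x]. /zeobipuvaukal/ → zeovifuvauxal.
Rule 2 (final e-epenthesis): the form ends in the consonant /l/, so [e] is inserted word-finally. /zeovifuvauxal/ → zeovifuvauxale.

zeovifuvauxale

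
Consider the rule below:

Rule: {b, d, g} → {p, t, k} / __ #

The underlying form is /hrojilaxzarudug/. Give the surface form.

hrojilaxzaruduk

/g/ is a voiced stop in word-final position, so it devoices to [k].
The other instance of /d/ does not occur in the required environment and remains unchanged.
Surface form: [hrojilaxzaruduk].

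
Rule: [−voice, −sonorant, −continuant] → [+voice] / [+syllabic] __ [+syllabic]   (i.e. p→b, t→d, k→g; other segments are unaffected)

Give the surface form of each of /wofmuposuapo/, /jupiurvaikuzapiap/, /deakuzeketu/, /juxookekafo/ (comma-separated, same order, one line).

/wofmuposuapo/: /p/ is a voiceless stop between vowels /u/ and /o/, so it voices to [b]. /p/ is a voiceless stop between vowels /a/ and /o/, so it voices to [b]. → [wofmubosuabo].
/jupiurvaikuzapiap/: /p/ is a voiceless stop between vowels /u/ and /i/, so it voices to [b]. /k/ is a voiceless stop between vowels /i/ and /u/, so it voices to [g]. /p/ is a voiceless stop between vowels /a/ and /i/, so it voices to [b]. → [jubiurvaiguzabiap].
/deakuzeketu/: /k/ is a voiceless stop between vowels /a/ and /u/, so it voices to [g]. /k/ is a voiceless stop between vowels /e/ and /e/, so it voices to [g]. /t/ is a voiceless stop between vowels /e/ and /u/, so it voices to [d]. → [deaguzegedu].
/juxookekafo/: /k/ is a voiceless stop between vowels /o/ and /e/, so it voices to [g]. /k/ is a voiceless stop between vowels /e/ and /a/, so it voices to [g]. → [juxoogegafo].

wofmubosuabo, jubiurvaiguzabiap, deaguzegedu, juxoogegafo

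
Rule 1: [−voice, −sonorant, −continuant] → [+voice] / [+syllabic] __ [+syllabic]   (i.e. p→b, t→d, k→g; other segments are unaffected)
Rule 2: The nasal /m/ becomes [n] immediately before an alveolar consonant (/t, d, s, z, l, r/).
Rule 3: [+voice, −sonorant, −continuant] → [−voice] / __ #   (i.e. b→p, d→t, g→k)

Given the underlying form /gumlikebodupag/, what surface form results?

Rule 1 (intervocalic voicing): /k/ is a voiceless stop between vowels /i/ and /e/, so it voices to [g]. /p/ is a voiceless stop between vowels /u/ and /a/, so it voices to [b]. /gumlikebodupag/ → gumligebodubag.
Rule 2 (nasal place assimilation): /m/ precedes the alveolar consonant /l/, so it assimilates in place to [n]. /gumligebodubag/ → gunligebodubag.
Rule 3 (final devoicing): /g/ is a voiced stop in word-final position, so it devoices to [k]. /gunligebodubag/ → gunligebodubak.

gunligebodubak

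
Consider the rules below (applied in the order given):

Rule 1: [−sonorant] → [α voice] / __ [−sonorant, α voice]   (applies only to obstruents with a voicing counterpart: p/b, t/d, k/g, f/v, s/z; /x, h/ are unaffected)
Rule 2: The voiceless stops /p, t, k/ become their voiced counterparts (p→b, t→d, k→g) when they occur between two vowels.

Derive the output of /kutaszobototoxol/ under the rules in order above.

kudazzobododoxol

Rule 1 (regressive voicing assimilation): /s/ precedes the voiced obstruent /z/, so it voices to [z] by assimilation. /kutaszobototoxol/ → kutazzobototoxol.
Rule 2 (intervocalic voicing): /t/ is a voiceless stop between vowels /u/ and /a/, so it voices to [d]. /t/ is a voiceless stop between vowels /o/ and /o/, so it voices to [d]. /t/ is a voiceless stop between vowels /o/ and /o/, so it voices to [d]. /kutazzobototoxol/ → kudazzobododoxol.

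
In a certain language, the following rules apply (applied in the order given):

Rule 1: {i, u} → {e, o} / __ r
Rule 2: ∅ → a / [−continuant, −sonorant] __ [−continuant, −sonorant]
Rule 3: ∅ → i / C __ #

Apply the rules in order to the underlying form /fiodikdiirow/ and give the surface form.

Rule 1 (pre-rhotic lowering): /i/ is a high vowel immediately before /r/, so it lowers to [e]. /fiodikdiirow/ → fiodikdierow.
Rule 2 (stop-cluster a-epenthesis): /k/ and /d/ form a stop–stop cluster, so [a] is inserted between them. /fiodikdierow/ → fiodikadierow.
Rule 3 (final i-epenthesis): the form ends in the consonant /w/, so [i] is inserted word-finally. /fiodikadierow/ → fiodikadierowi.

fiodikadierowi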